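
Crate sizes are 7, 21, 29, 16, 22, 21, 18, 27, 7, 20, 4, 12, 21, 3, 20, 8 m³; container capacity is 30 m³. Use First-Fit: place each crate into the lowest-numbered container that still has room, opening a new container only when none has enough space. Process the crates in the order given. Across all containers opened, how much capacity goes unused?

container 1: place 7 m³, 23 m³ left
container 1: place 21 m³, 2 m³ left
container 2: place 29 m³, 1 m³ left
container 3: place 16 m³, 14 m³ left
container 4: place 22 m³, 8 m³ left
container 5: place 21 m³, 9 m³ left
container 6: place 18 m³, 12 m³ left
container 7: place 27 m³, 3 m³ left
container 3: place 7 m³, 7 m³ left
container 8: place 20 m³, 10 m³ left
container 3: place 4 m³, 3 m³ left
container 6: place 12 m³, 0 m³ left
container 9: place 21 m³, 9 m³ left
container 3: place 3 m³, 0 m³ left
container 10: place 20 m³, 10 m³ left
container 4: place 8 m³, 0 m³ left
10 containers × 30 m³ = 300 m³; used 256 m³; unused 44 m³.

44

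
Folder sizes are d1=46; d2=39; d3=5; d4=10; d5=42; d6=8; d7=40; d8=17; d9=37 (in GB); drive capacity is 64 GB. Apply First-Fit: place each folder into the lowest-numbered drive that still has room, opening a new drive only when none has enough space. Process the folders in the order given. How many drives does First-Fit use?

5 drives

drive 1: place d1 (46 GB), 18 GB left
drive 2: place d2 (39 GB), 25 GB left
drive 1: place d3 (5 GB), 13 GB left
drive 1: place d4 (10 GB), 3 GB left
drive 3: place d5 (42 GB), 22 GB left
drive 2: place d6 (8 GB), 17 GB left
drive 4: place d7 (40 GB), 24 GB left
drive 2: place d8 (17 GB), 0 GB left
drive 5: place d9 (37 GB), 27 GB left
Final drives: [46,5,10] [39,8,17] [42] [40] [37].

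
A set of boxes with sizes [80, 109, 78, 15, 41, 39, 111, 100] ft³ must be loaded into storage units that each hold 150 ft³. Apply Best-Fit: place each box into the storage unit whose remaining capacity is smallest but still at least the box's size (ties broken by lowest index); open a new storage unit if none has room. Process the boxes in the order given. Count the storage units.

5

storage unit 1: place 80 ft³, 70 ft³ left
storage unit 2: place 109 ft³, 41 ft³ left
storage unit 3: place 78 ft³, 72 ft³ left
storage unit 2: place 15 ft³, 26 ft³ left
storage unit 1: place 41 ft³, 29 ft³ left
storage unit 3: place 39 ft³, 33 ft³ left
storage unit 4: place 111 ft³, 39 ft³ left
storage unit 5: place 100 ft³, 50 ft³ left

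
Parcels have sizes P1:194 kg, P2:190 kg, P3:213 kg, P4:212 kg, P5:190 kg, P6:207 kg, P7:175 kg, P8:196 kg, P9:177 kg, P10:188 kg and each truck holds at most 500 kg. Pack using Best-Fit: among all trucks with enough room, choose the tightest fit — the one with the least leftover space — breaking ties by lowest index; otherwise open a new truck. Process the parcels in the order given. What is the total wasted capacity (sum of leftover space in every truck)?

P1 (194 kg) → truck 1 (remaining 306 kg)
P2 (190 kg) → truck 1 (remaining 116 kg)
P3 (213 kg) → truck 2 (remaining 287 kg)
P4 (212 kg) → truck 2 (remaining 75 kg)
P5 (190 kg) → truck 3 (remaining 310 kg)
P6 (207 kg) → truck 3 (remaining 103 kg)
P7 (175 kg) → truck 4 (remaining 325 kg)
P8 (196 kg) → truck 4 (remaining 129 kg)
P9 (177 kg) → truck 5 (remaining 323 kg)
P10 (188 kg) → truck 5 (remaining 135 kg)
5 trucks × 500 kg = 2500 kg; used 1942 kg; unused 558 kg.

558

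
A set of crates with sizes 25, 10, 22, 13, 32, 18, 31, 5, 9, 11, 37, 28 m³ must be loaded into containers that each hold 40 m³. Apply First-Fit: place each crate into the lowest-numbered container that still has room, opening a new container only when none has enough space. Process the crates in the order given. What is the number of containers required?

25 m³ → container 1 (remaining 15 m³)
10 m³ → container 1 (remaining 5 m³)
22 m³ → container 2 (remaining 18 m³)
13 m³ → container 2 (remaining 5 m³)
32 m³ → container 3 (remaining 8 m³)
18 m³ → container 4 (remaining 22 m³)
31 m³ → container 5 (remaining 9 m³)
5 m³ → container 1 (remaining 0 m³)
9 m³ → container 4 (remaining 13 m³)
11 m³ → container 4 (remaining 2 m³)
37 m³ → container 6 (remaining 3 m³)
28 m³ → container 7 (remaining 12 m³)

7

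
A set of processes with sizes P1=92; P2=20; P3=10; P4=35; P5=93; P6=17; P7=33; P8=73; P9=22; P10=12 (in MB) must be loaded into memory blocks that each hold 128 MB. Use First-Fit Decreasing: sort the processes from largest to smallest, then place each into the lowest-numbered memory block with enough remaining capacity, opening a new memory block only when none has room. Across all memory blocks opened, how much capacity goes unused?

Sorted descending: 93, 92, 73, 35, 33, 22, 20, 17, 12, 10.
93 MB → memory block 1 (remaining 35 MB)
92 MB → memory block 2 (remaining 36 MB)
73 MB → memory block 3 (remaining 55 MB)
35 MB → memory block 1 (remaining 0 MB)
33 MB → memory block 2 (remaining 3 MB)
22 MB → memory block 3 (remaining 33 MB)
20 MB → memory block 3 (remaining 13 MB)
17 MB → memory block 4 (remaining 111 MB)
12 MB → memory block 3 (remaining 1 MB)
10 MB → memory block 4 (remaining 101 MB)
4 memory blocks × 128 MB = 512 MB; used 407 MB; unused 105 MB.

105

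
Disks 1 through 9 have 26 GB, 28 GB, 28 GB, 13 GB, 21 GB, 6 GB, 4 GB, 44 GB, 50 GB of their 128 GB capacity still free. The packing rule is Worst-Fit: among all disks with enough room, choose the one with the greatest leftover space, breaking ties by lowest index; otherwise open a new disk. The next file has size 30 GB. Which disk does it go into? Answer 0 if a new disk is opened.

Disks with room: disk 8 (44 GB), disk 9 (50 GB).
Most room is disk 9 with 50 GB free.

9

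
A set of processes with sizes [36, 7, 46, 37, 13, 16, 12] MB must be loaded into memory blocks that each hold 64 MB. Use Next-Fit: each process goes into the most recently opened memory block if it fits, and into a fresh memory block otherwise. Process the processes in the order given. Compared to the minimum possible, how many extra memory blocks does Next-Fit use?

1

Next-Fit: [36,7] [46] [37,13] [16,12] → 4 memory blocks.
Total size 167 MB; any packing needs at least ⌈167/64⌉ = 3 memory blocks.
An optimal packing achieves that bound: [46,16] [37,13,12] [36,7] → 3 memory blocks.
Excess: 4 − 3 = 1.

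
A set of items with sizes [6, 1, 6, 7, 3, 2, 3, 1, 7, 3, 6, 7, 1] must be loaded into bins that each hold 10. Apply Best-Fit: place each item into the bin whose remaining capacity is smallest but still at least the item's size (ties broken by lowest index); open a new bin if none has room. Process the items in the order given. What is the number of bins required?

6 bins

Put 6 in bin 1; 4 remain.
Put 1 in bin 1; 3 remain.
Put 6 in bin 2; 4 remain.
Put 7 in bin 3; 3 remain.
Put 3 in bin 1; 0 remain.
Put 2 in bin 3; 1 remain.
Put 3 in bin 2; 1 remain.
Put 1 in bin 2; 0 remain.
Put 7 in bin 4; 3 remain.
Put 3 in bin 4; 0 remain.
Put 6 in bin 5; 4 remain.
Put 7 in bin 6; 3 remain.
Put 1 in bin 3; 0 remain.
Final bins: [6,1,3] [6,3,1] [7,2,1] [7,3] [6] [7].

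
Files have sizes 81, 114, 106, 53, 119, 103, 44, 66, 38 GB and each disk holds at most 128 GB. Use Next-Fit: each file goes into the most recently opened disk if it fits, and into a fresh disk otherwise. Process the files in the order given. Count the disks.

8

Put 81 GB in disk 1; 47 GB remain.
Put 114 GB in disk 2; 14 GB remain.
Put 106 GB in disk 3; 22 GB remain.
Put 53 GB in disk 4; 75 GB remain.
Put 119 GB in disk 5; 9 GB remain.
Put 103 GB in disk 6; 25 GB remain.
Put 44 GB in disk 7; 84 GB remain.
Put 66 GB in disk 7; 18 GB remain.
Put 38 GB in disk 8; 90 GB remain.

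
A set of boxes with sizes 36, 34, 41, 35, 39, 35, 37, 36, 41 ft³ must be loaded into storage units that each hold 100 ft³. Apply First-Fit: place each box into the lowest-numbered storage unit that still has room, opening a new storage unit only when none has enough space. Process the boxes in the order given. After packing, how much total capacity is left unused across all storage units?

166

Put 36 ft³ in storage unit 1; 64 ft³ remain.
Put 34 ft³ in storage unit 1; 30 ft³ remain.
Put 41 ft³ in storage unit 2; 59 ft³ remain.
Put 35 ft³ in storage unit 2; 24 ft³ remain.
Put 39 ft³ in storage unit 3; 61 ft³ remain.
Put 35 ft³ in storage unit 3; 26 ft³ remain.
Put 37 ft³ in storage unit 4; 63 ft³ remain.
Put 36 ft³ in storage unit 4; 27 ft³ remain.
Put 41 ft³ in storage unit 5; 59 ft³ remain.
5 storage units × 100 ft³ = 500 ft³; used 334 ft³; unused 166 ft³.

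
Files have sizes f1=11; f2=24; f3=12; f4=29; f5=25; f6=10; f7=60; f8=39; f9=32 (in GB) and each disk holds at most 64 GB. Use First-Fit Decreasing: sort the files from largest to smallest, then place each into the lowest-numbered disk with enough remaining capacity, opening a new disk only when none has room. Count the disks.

Sorted descending: 60, 39, 32, 29, 25, 24, 12, 11, 10.
disk 1: place 60 GB, 4 GB left
disk 2: place 39 GB, 25 GB left
disk 3: place 32 GB, 32 GB left
disk 3: place 29 GB, 3 GB left
disk 2: place 25 GB, 0 GB left
disk 4: place 24 GB, 40 GB left
disk 4: place 12 GB, 28 GB left
disk 4: place 11 GB, 17 GB left
disk 4: place 10 GB, 7 GB left
Final disks: [60] [39,25] [32,29] [24,12,11,10].

4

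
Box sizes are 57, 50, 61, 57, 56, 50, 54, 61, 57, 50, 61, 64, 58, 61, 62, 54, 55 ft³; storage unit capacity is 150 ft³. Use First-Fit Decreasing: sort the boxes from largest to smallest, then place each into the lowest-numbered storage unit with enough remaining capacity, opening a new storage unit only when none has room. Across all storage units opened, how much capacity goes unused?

232

Sorted descending: 64, 62, 61, 61, 61, 61, 58, 57, 57, 57, 56, 55, 54, 54, 50, 50, 50.
Put 64 ft³ in storage unit 1; 86 ft³ remain.
Put 62 ft³ in storage unit 1; 24 ft³ remain.
Put 61 ft³ in storage unit 2; 89 ft³ remain.
Put 61 ft³ in storage unit 2; 28 ft³ remain.
Put 61 ft³ in storage unit 3; 89 ft³ remain.
Put 61 ft³ in storage unit 3; 28 ft³ remain.
Put 58 ft³ in storage unit 4; 92 ft³ remain.
Put 57 ft³ in storage unit 4; 35 ft³ remain.
Put 57 ft³ in storage unit 5; 93 ft³ remain.
Put 57 ft³ in storage unit 5; 36 ft³ remain.
Put 56 ft³ in storage unit 6; 94 ft³ remain.
Put 55 ft³ in storage unit 6; 39 ft³ remain.
Put 54 ft³ in storage unit 7; 96 ft³ remain.
Put 54 ft³ in storage unit 7; 42 ft³ remain.
Put 50 ft³ in storage unit 8; 100 ft³ remain.
Put 50 ft³ in storage unit 8; 50 ft³ remain.
Put 50 ft³ in storage unit 8; 0 ft³ remain.
8 storage units × 150 ft³ = 1200 ft³; used 968 ft³; unused 232 ft³.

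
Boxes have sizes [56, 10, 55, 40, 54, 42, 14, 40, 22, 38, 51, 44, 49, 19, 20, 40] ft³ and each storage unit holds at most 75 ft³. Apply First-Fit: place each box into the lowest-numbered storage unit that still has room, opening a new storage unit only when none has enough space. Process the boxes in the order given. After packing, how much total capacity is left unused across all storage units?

storage unit 1: place 56 ft³, 19 ft³ left
storage unit 1: place 10 ft³, 9 ft³ left
storage unit 2: place 55 ft³, 20 ft³ left
storage unit 3: place 40 ft³, 35 ft³ left
storage unit 4: place 54 ft³, 21 ft³ left
storage unit 5: place 42 ft³, 33 ft³ left
storage unit 2: place 14 ft³, 6 ft³ left
storage unit 6: place 40 ft³, 35 ft³ left
storage unit 3: place 22 ft³, 13 ft³ left
storage unit 7: place 38 ft³, 37 ft³ left
storage unit 8: place 51 ft³, 24 ft³ left
storage unit 9: place 44 ft³, 31 ft³ left
storage unit 10: place 49 ft³, 26 ft³ left
storage unit 4: place 19 ft³, 2 ft³ left
storage unit 5: place 20 ft³, 13 ft³ left
storage unit 11: place 40 ft³, 35 ft³ left
11 storage units × 75 ft³ = 825 ft³; used 594 ft³; unused 231 ft³.

231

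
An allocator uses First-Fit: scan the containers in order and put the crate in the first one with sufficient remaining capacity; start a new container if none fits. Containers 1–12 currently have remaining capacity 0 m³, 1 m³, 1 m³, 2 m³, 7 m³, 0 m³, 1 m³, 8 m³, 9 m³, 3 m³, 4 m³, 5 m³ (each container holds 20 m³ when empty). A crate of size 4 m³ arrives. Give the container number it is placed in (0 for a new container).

5

Containers with room: container 5 (7 m³), container 8 (8 m³), container 9 (9 m³), container 11 (4 m³), container 12 (5 m³).
The first with room is container 5.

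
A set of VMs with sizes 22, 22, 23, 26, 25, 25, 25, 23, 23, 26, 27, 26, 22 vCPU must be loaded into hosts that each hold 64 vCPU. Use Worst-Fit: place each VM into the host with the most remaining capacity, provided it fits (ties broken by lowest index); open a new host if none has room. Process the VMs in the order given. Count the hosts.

7

host 1: place 22 vCPU, 42 vCPU left
host 1: place 22 vCPU, 20 vCPU left
host 2: place 23 vCPU, 41 vCPU left
host 2: place 26 vCPU, 15 vCPU left
host 3: place 25 vCPU, 39 vCPU left
host 3: place 25 vCPU, 14 vCPU left
host 4: place 25 vCPU, 39 vCPU left
host 4: place 23 vCPU, 16 vCPU left
host 5: place 23 vCPU, 41 vCPU left
host 5: place 26 vCPU, 15 vCPU left
host 6: place 27 vCPU, 37 vCPU left
host 6: place 26 vCPU, 11 vCPU left
host 7: place 22 vCPU, 42 vCPU left
Final hosts: [22,22] [23,26] [25,25] [25,23] [23,26] [27,26] [22].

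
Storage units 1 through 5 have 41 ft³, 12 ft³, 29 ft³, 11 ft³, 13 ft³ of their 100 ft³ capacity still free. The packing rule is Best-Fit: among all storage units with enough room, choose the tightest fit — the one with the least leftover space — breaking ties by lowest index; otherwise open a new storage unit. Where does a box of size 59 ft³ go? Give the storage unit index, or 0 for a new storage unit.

0

No storage unit has ≥ 59 ft³ free, so a new storage unit is opened.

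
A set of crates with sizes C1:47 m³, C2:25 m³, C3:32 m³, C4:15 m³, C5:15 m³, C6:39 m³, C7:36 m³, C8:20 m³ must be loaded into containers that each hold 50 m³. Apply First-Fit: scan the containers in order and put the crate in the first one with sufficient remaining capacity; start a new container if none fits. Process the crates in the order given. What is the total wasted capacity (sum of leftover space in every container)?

C1 (47 m³) → container 1 (remaining 3 m³)
C2 (25 m³) → container 2 (remaining 25 m³)
C3 (32 m³) → container 3 (remaining 18 m³)
C4 (15 m³) → container 2 (remaining 10 m³)
C5 (15 m³) → container 3 (remaining 3 m³)
C6 (39 m³) → container 4 (remaining 11 m³)
C7 (36 m³) → container 5 (remaining 14 m³)
C8 (20 m³) → container 6 (remaining 30 m³)
6 containers × 50 m³ = 300 m³; used 229 m³; unused 71 m³.

71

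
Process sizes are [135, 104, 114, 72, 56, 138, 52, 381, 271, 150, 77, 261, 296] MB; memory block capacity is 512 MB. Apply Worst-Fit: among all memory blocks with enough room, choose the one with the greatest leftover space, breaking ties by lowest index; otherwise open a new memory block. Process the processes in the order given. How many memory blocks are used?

135 MB → memory block 1 (remaining 377 MB)
104 MB → memory block 1 (remaining 273 MB)
114 MB → memory block 1 (remaining 159 MB)
72 MB → memory block 1 (remaining 87 MB)
56 MB → memory block 1 (remaining 31 MB)
138 MB → memory block 2 (remaining 374 MB)
52 MB → memory block 2 (remaining 322 MB)
381 MB → memory block 3 (remaining 131 MB)
271 MB → memory block 2 (remaining 51 MB)
150 MB → memory block 4 (remaining 362 MB)
77 MB → memory block 4 (remaining 285 MB)
261 MB → memory block 4 (remaining 24 MB)
296 MB → memory block 5 (remaining 216 MB)
Final memory blocks: [135,104,114,72,56] [138,52,271] [381] [150,77,261] [296].

5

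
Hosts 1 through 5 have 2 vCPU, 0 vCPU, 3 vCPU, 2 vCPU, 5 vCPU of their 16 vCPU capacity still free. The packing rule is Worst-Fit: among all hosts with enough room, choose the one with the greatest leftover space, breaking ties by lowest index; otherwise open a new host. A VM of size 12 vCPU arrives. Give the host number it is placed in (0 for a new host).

0

No host has ≥ 12 vCPU free, so a new host is opened.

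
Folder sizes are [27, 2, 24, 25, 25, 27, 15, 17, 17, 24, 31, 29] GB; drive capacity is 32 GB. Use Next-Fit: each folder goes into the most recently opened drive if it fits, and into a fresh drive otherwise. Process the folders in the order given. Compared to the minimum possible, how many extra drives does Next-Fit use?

Next-Fit: [27,2] [24] [25] [25] [27] [15,17] [17] [24] [31] [29] → 10 drives.
10 folders exceed 16 GB (half the capacity), and no two of those can share a drive, so at least 10 drives are needed.
So 10 is already optimal.

0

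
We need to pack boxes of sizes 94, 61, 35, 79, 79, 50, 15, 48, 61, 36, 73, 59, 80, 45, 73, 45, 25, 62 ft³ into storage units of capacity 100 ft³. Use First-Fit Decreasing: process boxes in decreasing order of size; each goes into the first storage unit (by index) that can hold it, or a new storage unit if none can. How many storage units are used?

12 storage units

Sorted descending: 94, 80, 79, 79, 73, 73, 62, 61, 61, 59, 50, 48, 45, 45, 36, 35, 25, 15.
Put 94 ft³ in storage unit 1; 6 ft³ remain.
Put 80 ft³ in storage unit 2; 20 ft³ remain.
Put 79 ft³ in storage unit 3; 21 ft³ remain.
Put 79 ft³ in storage unit 4; 21 ft³ remain.
Put 73 ft³ in storage unit 5; 27 ft³ remain.
Put 73 ft³ in storage unit 6; 27 ft³ remain.
Put 62 ft³ in storage unit 7; 38 ft³ remain.
Put 61 ft³ in storage unit 8; 39 ft³ remain.
Put 61 ft³ in storage unit 9; 39 ft³ remain.
Put 59 ft³ in storage unit 10; 41 ft³ remain.
Put 50 ft³ in storage unit 11; 50 ft³ remain.
Put 48 ft³ in storage unit 11; 2 ft³ remain.
Put 45 ft³ in storage unit 12; 55 ft³ remain.
Put 45 ft³ in storage unit 12; 10 ft³ remain.
Put 36 ft³ in storage unit 7; 2 ft³ remain.
Put 35 ft³ in storage unit 8; 4 ft³ remain.
Put 25 ft³ in storage unit 5; 2 ft³ remain.
Put 15 ft³ in storage unit 2; 5 ft³ remain.
Final storage units: [94] [80,15] [79] [79] [73,25] [73] [62,36] [61,35] [61] [59] [50,48] [45,45].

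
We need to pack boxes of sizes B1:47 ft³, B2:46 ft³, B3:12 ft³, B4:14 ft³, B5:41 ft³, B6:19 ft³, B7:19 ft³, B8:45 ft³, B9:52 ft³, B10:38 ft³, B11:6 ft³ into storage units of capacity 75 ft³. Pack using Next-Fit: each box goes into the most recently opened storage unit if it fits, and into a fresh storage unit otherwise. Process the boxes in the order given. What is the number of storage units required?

B1 (47 ft³) → storage unit 1 (remaining 28 ft³)
B2 (46 ft³) → storage unit 2 (remaining 29 ft³)
B3 (12 ft³) → storage unit 2 (remaining 17 ft³)
B4 (14 ft³) → storage unit 2 (remaining 3 ft³)
B5 (41 ft³) → storage unit 3 (remaining 34 ft³)
B6 (19 ft³) → storage unit 3 (remaining 15 ft³)
B7 (19 ft³) → storage unit 4 (remaining 56 ft³)
B8 (45 ft³) → storage unit 4 (remaining 11 ft³)
B9 (52 ft³) → storage unit 5 (remaining 23 ft³)
B10 (38 ft³) → storage unit 6 (remaining 37 ft³)
B11 (6 ft³) → storage unit 6 (remaining 31 ft³)
Final storage units: [47] [46,12,14] [41,19] [19,45] [52] [38,6].

6 storage units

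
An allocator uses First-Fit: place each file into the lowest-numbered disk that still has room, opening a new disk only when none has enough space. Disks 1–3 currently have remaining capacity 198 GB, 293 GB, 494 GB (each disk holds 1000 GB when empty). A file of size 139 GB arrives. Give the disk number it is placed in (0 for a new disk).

1

Disks with room: disk 1 (198 GB), disk 2 (293 GB), disk 3 (494 GB).
The first with room is disk 1.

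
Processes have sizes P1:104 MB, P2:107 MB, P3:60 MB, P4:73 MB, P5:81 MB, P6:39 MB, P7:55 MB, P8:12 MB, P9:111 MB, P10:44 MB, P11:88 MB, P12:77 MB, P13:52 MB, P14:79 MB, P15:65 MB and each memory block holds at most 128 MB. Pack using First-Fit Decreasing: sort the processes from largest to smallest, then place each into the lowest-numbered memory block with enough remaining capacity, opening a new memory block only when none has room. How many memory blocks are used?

Sorted descending: 111, 107, 104, 88, 81, 79, 77, 73, 65, 60, 55, 52, 44, 39, 12.
Put 111 MB in memory block 1; 17 MB remain.
Put 107 MB in memory block 2; 21 MB remain.
Put 104 MB in memory block 3; 24 MB remain.
Put 88 MB in memory block 4; 40 MB remain.
Put 81 MB in memory block 5; 47 MB remain.
Put 79 MB in memory block 6; 49 MB remain.
Put 77 MB in memory block 7; 51 MB remain.
Put 73 MB in memory block 8; 55 MB remain.
Put 65 MB in memory block 9; 63 MB remain.
Put 60 MB in memory block 9; 3 MB remain.
Put 55 MB in memory block 8; 0 MB remain.
Put 52 MB in memory block 10; 76 MB remain.
Put 44 MB in memory block 5; 3 MB remain.
Put 39 MB in memory block 4; 1 MB remain.
Put 12 MB in memory block 1; 5 MB remain.

10 memory blocks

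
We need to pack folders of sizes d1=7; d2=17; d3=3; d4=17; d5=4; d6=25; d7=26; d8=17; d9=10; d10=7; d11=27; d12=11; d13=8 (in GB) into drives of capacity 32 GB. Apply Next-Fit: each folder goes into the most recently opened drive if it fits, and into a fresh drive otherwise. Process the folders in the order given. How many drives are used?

d1 (7 GB) → drive 1 (remaining 25 GB)
d2 (17 GB) → drive 1 (remaining 8 GB)
d3 (3 GB) → drive 1 (remaining 5 GB)
d4 (17 GB) → drive 2 (remaining 15 GB)
d5 (4 GB) → drive 2 (remaining 11 GB)
d6 (25 GB) → drive 3 (remaining 7 GB)
d7 (26 GB) → drive 4 (remaining 6 GB)
d8 (17 GB) → drive 5 (remaining 15 GB)
d9 (10 GB) → drive 5 (remaining 5 GB)
d10 (7 GB) → drive 6 (remaining 25 GB)
d11 (27 GB) → drive 7 (remaining 5 GB)
d12 (11 GB) → drive 8 (remaining 21 GB)
d13 (8 GB) → drive 8 (remaining 13 GB)
Final drives: [7,17,3] [17,4] [25] [26] [17,10] [7] [27] [11,8].

8 drives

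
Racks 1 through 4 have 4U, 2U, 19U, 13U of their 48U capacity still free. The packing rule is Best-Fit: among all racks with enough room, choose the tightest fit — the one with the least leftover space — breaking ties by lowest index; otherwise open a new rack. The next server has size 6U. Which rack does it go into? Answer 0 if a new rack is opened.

Racks with room: rack 3 (19U), rack 4 (13U).
Tightest fit is rack 4 with 13U free.

4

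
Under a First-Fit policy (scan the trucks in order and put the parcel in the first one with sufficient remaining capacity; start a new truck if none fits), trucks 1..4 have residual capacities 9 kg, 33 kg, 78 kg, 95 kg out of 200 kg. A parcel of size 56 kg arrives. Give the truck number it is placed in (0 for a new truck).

Trucks with room: truck 3 (78 kg), truck 4 (95 kg).
The first with room is truck 3.

3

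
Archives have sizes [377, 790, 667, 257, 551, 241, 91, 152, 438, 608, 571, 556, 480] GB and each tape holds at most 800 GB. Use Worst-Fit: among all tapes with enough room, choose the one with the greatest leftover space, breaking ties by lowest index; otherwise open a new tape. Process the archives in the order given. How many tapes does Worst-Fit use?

tape 1: place 377 GB, 423 GB left
tape 2: place 790 GB, 10 GB left
tape 3: place 667 GB, 133 GB left
tape 1: place 257 GB, 166 GB left
tape 4: place 551 GB, 249 GB left
tape 4: place 241 GB, 8 GB left
tape 1: place 91 GB, 75 GB left
tape 5: place 152 GB, 648 GB left
tape 5: place 438 GB, 210 GB left
tape 6: place 608 GB, 192 GB left
tape 7: place 571 GB, 229 GB left
tape 8: place 556 GB, 244 GB left
tape 9: place 480 GB, 320 GB left
Final tapes: [377,257,91] [790] [667] [551,241] [152,438] [608] [571] [556] [480].

9 tapes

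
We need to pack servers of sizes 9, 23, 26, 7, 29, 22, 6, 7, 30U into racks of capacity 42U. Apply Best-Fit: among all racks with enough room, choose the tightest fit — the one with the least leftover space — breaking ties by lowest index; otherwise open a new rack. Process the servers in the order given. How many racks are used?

rack 1: place 9U, 33U left
rack 1: place 23U, 10U left
rack 2: place 26U, 16U left
rack 1: place 7U, 3U left
rack 3: place 29U, 13U left
rack 4: place 22U, 20U left
rack 3: place 6U, 7U left
rack 3: place 7U, 0U left
rack 5: place 30U, 12U left

5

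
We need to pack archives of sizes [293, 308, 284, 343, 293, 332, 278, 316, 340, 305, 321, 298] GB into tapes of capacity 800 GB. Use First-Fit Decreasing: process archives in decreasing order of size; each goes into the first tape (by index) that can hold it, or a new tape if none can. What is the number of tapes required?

Sorted descending: 343, 340, 332, 321, 316, 308, 305, 298, 293, 293, 284, 278.
Put 343 GB in tape 1; 457 GB remain.
Put 340 GB in tape 1; 117 GB remain.
Put 332 GB in tape 2; 468 GB remain.
Put 321 GB in tape 2; 147 GB remain.
Put 316 GB in tape 3; 484 GB remain.
Put 308 GB in tape 3; 176 GB remain.
Put 305 GB in tape 4; 495 GB remain.
Put 298 GB in tape 4; 197 GB remain.
Put 293 GB in tape 5; 507 GB remain.
Put 293 GB in tape 5; 214 GB remain.
Put 284 GB in tape 6; 516 GB remain.
Put 278 GB in tape 6; 238 GB remain.

6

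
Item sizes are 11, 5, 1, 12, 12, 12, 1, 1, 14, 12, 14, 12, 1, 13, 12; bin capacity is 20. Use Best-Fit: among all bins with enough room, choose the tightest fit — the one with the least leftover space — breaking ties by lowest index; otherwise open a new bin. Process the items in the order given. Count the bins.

bin 1: place 11, 9 left
bin 1: place 5, 4 left
bin 1: place 1, 3 left
bin 2: place 12, 8 left
bin 3: place 12, 8 left
bin 4: place 12, 8 left
bin 1: place 1, 2 left
bin 1: place 1, 1 left
bin 5: place 14, 6 left
bin 6: place 12, 8 left
bin 7: place 14, 6 left
bin 8: place 12, 8 left
bin 1: place 1, 0 left
bin 9: place 13, 7 left
bin 10: place 12, 8 left
Final bins: [11,5,1,1,1,1] [12] [12] [12] [14] [12] [14] [12] [13] [12].

10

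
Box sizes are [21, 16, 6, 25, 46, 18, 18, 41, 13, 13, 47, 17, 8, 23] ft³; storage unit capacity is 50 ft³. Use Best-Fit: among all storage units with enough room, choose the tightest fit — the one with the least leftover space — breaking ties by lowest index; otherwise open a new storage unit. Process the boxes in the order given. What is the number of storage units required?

7

21 ft³ → storage unit 1 (remaining 29 ft³)
16 ft³ → storage unit 1 (remaining 13 ft³)
6 ft³ → storage unit 1 (remaining 7 ft³)
25 ft³ → storage unit 2 (remaining 25 ft³)
46 ft³ → storage unit 3 (remaining 4 ft³)
18 ft³ → storage unit 2 (remaining 7 ft³)
18 ft³ → storage unit 4 (remaining 32 ft³)
41 ft³ → storage unit 5 (remaining 9 ft³)
13 ft³ → storage unit 4 (remaining 19 ft³)
13 ft³ → storage unit 4 (remaining 6 ft³)
47 ft³ → storage unit 6 (remaining 3 ft³)
17 ft³ → storage unit 7 (remaining 33 ft³)
8 ft³ → storage unit 5 (remaining 1 ft³)
23 ft³ → storage unit 7 (remaining 10 ft³)
Final storage units: [21,16,6] [25,18] [46] [18,13,13] [41,8] [47] [17,23].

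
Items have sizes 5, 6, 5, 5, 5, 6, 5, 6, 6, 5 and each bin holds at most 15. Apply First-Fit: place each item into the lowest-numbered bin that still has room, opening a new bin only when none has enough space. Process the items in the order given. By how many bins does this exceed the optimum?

1

First-Fit: [5,6] [5,5,5] [6,5] [6,6] [5] → 5 bins.
Total size 54; any packing needs at least ⌈54/15⌉ = 4 bins.
An optimal packing achieves that bound: [6,6] [6,6] [5,5,5] [5,5,5] → 4 bins.
Excess: 5 − 4 = 1.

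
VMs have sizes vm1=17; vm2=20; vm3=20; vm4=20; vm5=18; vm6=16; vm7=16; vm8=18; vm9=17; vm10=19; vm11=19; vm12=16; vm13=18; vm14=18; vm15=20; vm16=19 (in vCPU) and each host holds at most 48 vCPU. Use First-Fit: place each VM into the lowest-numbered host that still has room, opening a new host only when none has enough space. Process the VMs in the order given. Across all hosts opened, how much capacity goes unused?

93

Put vm1 (17 vCPU) in host 1; 31 vCPU remain.
Put vm2 (20 vCPU) in host 1; 11 vCPU remain.
Put vm3 (20 vCPU) in host 2; 28 vCPU remain.
Put vm4 (20 vCPU) in host 2; 8 vCPU remain.
Put vm5 (18 vCPU) in host 3; 30 vCPU remain.
Put vm6 (16 vCPU) in host 3; 14 vCPU remain.
Put vm7 (16 vCPU) in host 4; 32 vCPU remain.
Put vm8 (18 vCPU) in host 4; 14 vCPU remain.
Put vm9 (17 vCPU) in host 5; 31 vCPU remain.
Put vm10 (19 vCPU) in host 5; 12 vCPU remain.
Put vm11 (19 vCPU) in host 6; 29 vCPU remain.
Put vm12 (16 vCPU) in host 6; 13 vCPU remain.
Put vm13 (18 vCPU) in host 7; 30 vCPU remain.
Put vm14 (18 vCPU) in host 7; 12 vCPU remain.
Put vm15 (20 vCPU) in host 8; 28 vCPU remain.
Put vm16 (19 vCPU) in host 8; 9 vCPU remain.
8 hosts × 48 vCPU = 384 vCPU; used 291 vCPU; unused 93 vCPU.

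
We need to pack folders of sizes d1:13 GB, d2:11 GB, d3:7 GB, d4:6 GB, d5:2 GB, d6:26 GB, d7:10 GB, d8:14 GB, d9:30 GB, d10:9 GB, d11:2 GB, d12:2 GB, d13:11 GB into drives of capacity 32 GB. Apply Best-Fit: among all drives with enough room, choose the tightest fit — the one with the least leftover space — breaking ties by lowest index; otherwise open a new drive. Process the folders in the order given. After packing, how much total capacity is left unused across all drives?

17

d1 (13 GB) → drive 1 (remaining 19 GB)
d2 (11 GB) → drive 1 (remaining 8 GB)
d3 (7 GB) → drive 1 (remaining 1 GB)
d4 (6 GB) → drive 2 (remaining 26 GB)
d5 (2 GB) → drive 2 (remaining 24 GB)
d6 (26 GB) → drive 3 (remaining 6 GB)
d7 (10 GB) → drive 2 (remaining 14 GB)
d8 (14 GB) → drive 2 (remaining 0 GB)
d9 (30 GB) → drive 4 (remaining 2 GB)
d10 (9 GB) → drive 5 (remaining 23 GB)
d11 (2 GB) → drive 4 (remaining 0 GB)
d12 (2 GB) → drive 3 (remaining 4 GB)
d13 (11 GB) → drive 5 (remaining 12 GB)
5 drives × 32 GB = 160 GB; used 143 GB; unused 17 GB.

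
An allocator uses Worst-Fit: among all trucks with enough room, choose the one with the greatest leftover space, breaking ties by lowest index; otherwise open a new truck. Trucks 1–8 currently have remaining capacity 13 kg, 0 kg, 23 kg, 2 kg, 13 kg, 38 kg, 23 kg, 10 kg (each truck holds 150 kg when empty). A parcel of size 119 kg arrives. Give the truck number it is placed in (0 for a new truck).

No truck has ≥ 119 kg free, so a new truck is opened.

0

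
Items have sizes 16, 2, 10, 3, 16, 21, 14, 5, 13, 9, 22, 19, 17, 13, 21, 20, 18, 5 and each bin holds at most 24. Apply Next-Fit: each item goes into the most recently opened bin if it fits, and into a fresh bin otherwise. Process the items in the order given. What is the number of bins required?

13 bins

Put 16 in bin 1; 8 remain.
Put 2 in bin 1; 6 remain.
Put 10 in bin 2; 14 remain.
Put 3 in bin 2; 11 remain.
Put 16 in bin 3; 8 remain.
Put 21 in bin 4; 3 remain.
Put 14 in bin 5; 10 remain.
Put 5 in bin 5; 5 remain.
Put 13 in bin 6; 11 remain.
Put 9 in bin 6; 2 remain.
Put 22 in bin 7; 2 remain.
Put 19 in bin 8; 5 remain.
Put 17 in bin 9; 7 remain.
Put 13 in bin 10; 11 remain.
Put 21 in bin 11; 3 remain.
Put 20 in bin 12; 4 remain.
Put 18 in bin 13; 6 remain.
Put 5 in bin 13; 1 remain.
Final bins: [16,2] [10,3] [16] [21] [14,5] [13,9] [22] [19] [17] [13] [21] [20] [18,5].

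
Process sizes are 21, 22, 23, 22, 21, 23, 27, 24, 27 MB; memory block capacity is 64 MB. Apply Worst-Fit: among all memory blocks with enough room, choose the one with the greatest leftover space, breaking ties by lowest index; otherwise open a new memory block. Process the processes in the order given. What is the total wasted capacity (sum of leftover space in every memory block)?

46

memory block 1: place 21 MB, 43 MB left
memory block 1: place 22 MB, 21 MB left
memory block 2: place 23 MB, 41 MB left
memory block 2: place 22 MB, 19 MB left
memory block 1: place 21 MB, 0 MB left
memory block 3: place 23 MB, 41 MB left
memory block 3: place 27 MB, 14 MB left
memory block 4: place 24 MB, 40 MB left
memory block 4: place 27 MB, 13 MB left
4 memory blocks × 64 MB = 256 MB; used 210 MB; unused 46 MB.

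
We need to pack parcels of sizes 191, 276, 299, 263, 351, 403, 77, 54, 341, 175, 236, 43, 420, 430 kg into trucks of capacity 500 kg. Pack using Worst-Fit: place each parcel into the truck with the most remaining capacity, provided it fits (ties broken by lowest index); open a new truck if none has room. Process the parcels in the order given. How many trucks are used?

Put 191 kg in truck 1; 309 kg remain.
Put 276 kg in truck 1; 33 kg remain.
Put 299 kg in truck 2; 201 kg remain.
Put 263 kg in truck 3; 237 kg remain.
Put 351 kg in truck 4; 149 kg remain.
Put 403 kg in truck 5; 97 kg remain.
Put 77 kg in truck 3; 160 kg remain.
Put 54 kg in truck 2; 147 kg remain.
Put 341 kg in truck 6; 159 kg remain.
Put 175 kg in truck 7; 325 kg remain.
Put 236 kg in truck 7; 89 kg remain.
Put 43 kg in truck 3; 117 kg remain.
Put 420 kg in truck 8; 80 kg remain.
Put 430 kg in truck 9; 70 kg remain.
Final trucks: [191,276] [299,54] [263,77,43] [351] [403] [341] [175,236] [420] [430].

9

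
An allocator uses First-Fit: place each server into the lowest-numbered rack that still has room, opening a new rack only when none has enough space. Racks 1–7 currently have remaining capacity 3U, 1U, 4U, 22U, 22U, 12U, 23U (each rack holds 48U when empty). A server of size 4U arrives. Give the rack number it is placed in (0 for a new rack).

3

Racks with room: rack 3 (4U), rack 4 (22U), rack 5 (22U), rack 6 (12U), rack 7 (23U).
The first with room is rack 3.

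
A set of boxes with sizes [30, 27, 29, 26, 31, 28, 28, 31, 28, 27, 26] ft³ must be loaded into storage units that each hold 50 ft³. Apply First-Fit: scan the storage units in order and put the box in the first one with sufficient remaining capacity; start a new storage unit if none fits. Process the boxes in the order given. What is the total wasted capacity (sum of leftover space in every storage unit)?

239

Put 30 ft³ in storage unit 1; 20 ft³ remain.
Put 27 ft³ in storage unit 2; 23 ft³ remain.
Put 29 ft³ in storage unit 3; 21 ft³ remain.
Put 26 ft³ in storage unit 4; 24 ft³ remain.
Put 31 ft³ in storage unit 5; 19 ft³ remain.
Put 28 ft³ in storage unit 6; 22 ft³ remain.
Put 28 ft³ in storage unit 7; 22 ft³ remain.
Put 31 ft³ in storage unit 8; 19 ft³ remain.
Put 28 ft³ in storage unit 9; 22 ft³ remain.
Put 27 ft³ in storage unit 10; 23 ft³ remain.
Put 26 ft³ in storage unit 11; 24 ft³ remain.
11 storage units × 50 ft³ = 550 ft³; used 311 ft³; unused 239 ft³.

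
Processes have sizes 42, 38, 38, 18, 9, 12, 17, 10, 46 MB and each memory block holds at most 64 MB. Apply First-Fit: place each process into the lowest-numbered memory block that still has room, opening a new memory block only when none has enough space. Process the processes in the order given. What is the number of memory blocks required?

memory block 1: place 42 MB, 22 MB left
memory block 2: place 38 MB, 26 MB left
memory block 3: place 38 MB, 26 MB left
memory block 1: place 18 MB, 4 MB left
memory block 2: place 9 MB, 17 MB left
memory block 2: place 12 MB, 5 MB left
memory block 3: place 17 MB, 9 MB left
memory block 4: place 10 MB, 54 MB left
memory block 4: place 46 MB, 8 MB left

4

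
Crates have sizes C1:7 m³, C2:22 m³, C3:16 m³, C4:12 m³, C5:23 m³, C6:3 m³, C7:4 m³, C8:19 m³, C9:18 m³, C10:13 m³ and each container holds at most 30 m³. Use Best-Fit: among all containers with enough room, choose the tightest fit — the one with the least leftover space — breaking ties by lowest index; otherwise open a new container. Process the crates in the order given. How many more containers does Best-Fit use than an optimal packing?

Best-Fit: [7,22] [16,12] [23,3,4] [19] [18] [13] → 6 containers.
Total size 137 m³; any packing needs at least ⌈137/30⌉ = 5 containers.
An optimal packing achieves that bound: [23,7] [22,4,3] [19] [18,12] [16,13] → 5 containers.
Excess: 6 − 5 = 1.

1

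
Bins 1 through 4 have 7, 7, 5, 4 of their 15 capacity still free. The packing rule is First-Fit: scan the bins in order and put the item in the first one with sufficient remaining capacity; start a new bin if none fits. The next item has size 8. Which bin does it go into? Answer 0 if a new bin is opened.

No bin has ≥ 8 free, so a new bin is opened.

0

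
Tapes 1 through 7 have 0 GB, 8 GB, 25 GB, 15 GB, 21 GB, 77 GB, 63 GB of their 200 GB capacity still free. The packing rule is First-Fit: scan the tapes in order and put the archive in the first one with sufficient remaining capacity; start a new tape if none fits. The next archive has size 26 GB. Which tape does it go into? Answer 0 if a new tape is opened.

Tapes with room: tape 6 (77 GB), tape 7 (63 GB).
The first with room is tape 6.

6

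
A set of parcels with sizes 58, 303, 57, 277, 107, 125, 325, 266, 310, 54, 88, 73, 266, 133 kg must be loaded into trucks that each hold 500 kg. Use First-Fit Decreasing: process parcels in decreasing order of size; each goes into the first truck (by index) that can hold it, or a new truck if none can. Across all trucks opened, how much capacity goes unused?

558

Sorted descending: 325, 310, 303, 277, 266, 266, 133, 125, 107, 88, 73, 58, 57, 54.
Put 325 kg in truck 1; 175 kg remain.
Put 310 kg in truck 2; 190 kg remain.
Put 303 kg in truck 3; 197 kg remain.
Put 277 kg in truck 4; 223 kg remain.
Put 266 kg in truck 5; 234 kg remain.
Put 266 kg in truck 6; 234 kg remain.
Put 133 kg in truck 1; 42 kg remain.
Put 125 kg in truck 2; 65 kg remain.
Put 107 kg in truck 3; 90 kg remain.
Put 88 kg in truck 3; 2 kg remain.
Put 73 kg in truck 4; 150 kg remain.
Put 58 kg in truck 2; 7 kg remain.
Put 57 kg in truck 4; 93 kg remain.
Put 54 kg in truck 4; 39 kg remain.
6 trucks × 500 kg = 3000 kg; used 2442 kg; unused 558 kg.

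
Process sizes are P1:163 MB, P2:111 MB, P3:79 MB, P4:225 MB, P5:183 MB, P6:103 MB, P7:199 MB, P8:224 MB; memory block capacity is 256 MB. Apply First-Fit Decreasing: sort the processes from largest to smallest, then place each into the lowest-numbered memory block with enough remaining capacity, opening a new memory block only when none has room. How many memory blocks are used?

Sorted descending: 225, 224, 199, 183, 163, 111, 103, 79.
Put 225 MB in memory block 1; 31 MB remain.
Put 224 MB in memory block 2; 32 MB remain.
Put 199 MB in memory block 3; 57 MB remain.
Put 183 MB in memory block 4; 73 MB remain.
Put 163 MB in memory block 5; 93 MB remain.
Put 111 MB in memory block 6; 145 MB remain.
Put 103 MB in memory block 6; 42 MB remain.
Put 79 MB in memory block 5; 14 MB remain.
Final memory blocks: [225] [224] [199] [183] [163,79] [111,103].

6 memory blocks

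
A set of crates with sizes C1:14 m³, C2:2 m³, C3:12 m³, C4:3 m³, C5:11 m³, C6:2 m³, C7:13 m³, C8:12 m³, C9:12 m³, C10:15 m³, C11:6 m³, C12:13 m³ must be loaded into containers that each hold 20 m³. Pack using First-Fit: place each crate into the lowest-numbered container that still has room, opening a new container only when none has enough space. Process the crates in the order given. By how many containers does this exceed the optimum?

0

First-Fit: [14,2,3] [12,2,6] [11] [13] [12] [12] [15] [13] → 8 containers.
8 crates exceed 10 m³ (half the capacity), and no two of those can share a container, so at least 8 containers are needed.
So 8 is already optimal.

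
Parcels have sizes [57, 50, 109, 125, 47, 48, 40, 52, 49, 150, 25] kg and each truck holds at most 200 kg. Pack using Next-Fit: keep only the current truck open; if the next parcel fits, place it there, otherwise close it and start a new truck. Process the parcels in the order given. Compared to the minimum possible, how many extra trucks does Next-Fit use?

1

Next-Fit: [57,50] [109] [125,47] [48,40,52,49] [150,25] → 5 trucks.
Total size 752 kg; any packing needs at least ⌈752/200⌉ = 4 trucks.
An optimal packing achieves that bound: [150,50] [125,57] [109,52,25] [49,48,47,40] → 4 trucks.
Excess: 5 − 4 = 1.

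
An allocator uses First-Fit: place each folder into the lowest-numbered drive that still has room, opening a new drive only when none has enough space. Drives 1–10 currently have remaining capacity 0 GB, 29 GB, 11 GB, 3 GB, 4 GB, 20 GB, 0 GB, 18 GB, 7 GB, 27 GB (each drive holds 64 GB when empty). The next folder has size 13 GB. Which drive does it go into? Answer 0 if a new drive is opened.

2

Drives with room: drive 2 (29 GB), drive 6 (20 GB), drive 8 (18 GB), drive 10 (27 GB).
The first with room is drive 2.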